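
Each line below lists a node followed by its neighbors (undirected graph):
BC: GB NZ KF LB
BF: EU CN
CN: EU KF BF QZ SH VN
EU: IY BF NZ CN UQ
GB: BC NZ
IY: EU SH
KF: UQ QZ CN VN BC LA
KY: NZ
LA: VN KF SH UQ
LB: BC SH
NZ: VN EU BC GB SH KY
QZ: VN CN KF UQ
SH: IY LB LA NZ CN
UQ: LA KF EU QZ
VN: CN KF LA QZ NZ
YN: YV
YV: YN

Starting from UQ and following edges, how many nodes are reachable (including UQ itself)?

15

BFS from UQ visits: UQ, EU, KF, LA, QZ, BF, CN, IY, NZ, BC, VN, SH, GB, KY, LB
Reachable nodes: 15 of 17 total.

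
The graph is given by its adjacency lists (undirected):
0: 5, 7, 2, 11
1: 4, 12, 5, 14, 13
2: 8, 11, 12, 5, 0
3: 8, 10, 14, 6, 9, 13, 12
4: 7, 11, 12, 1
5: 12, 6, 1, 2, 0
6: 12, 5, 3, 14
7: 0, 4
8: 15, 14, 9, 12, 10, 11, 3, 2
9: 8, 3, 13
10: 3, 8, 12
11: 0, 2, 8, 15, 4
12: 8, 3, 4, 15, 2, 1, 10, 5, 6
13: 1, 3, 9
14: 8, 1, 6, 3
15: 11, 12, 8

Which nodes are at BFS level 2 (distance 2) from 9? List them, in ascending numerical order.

1, 2, 6, 10, 11, 12, 14, 15

Level 0: 9
Level 1: 3, 8, 13
Level 2: 1, 2, 6, 10, 11, 12, 14, 15
Level 3: 0, 4, 5
Level 4: 7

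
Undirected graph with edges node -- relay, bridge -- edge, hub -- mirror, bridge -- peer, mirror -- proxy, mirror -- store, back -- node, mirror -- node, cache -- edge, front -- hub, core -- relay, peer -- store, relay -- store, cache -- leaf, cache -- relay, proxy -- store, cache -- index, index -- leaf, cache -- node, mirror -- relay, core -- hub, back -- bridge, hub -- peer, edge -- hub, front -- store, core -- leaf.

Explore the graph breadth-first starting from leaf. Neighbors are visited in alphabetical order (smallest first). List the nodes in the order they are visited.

leaf -> cache -> core -> index -> edge -> node -> relay -> hub -> bridge -> back -> mirror -> store -> front -> peer -> proxy

Visit leaf; enqueue cache, core, index → queue [cache, core, index]
Visit cache; enqueue edge, node, relay → queue [core, index, edge, node, relay]
Visit core; enqueue hub → queue [index, edge, node, relay, hub]
Visit index → queue [edge, node, relay, hub]
Visit edge; enqueue bridge → queue [node, relay, hub, bridge]
Visit node; enqueue back, mirror → queue [relay, hub, bridge, back, mirror]
Visit relay; enqueue store → queue [hub, bridge, back, mirror, store]
Visit hub; enqueue front, peer → queue [bridge, back, mirror, store, front, peer]
Visit bridge → queue [back, mirror, store, front, peer]
Visit back → queue [mirror, store, front, peer]
Visit mirror; enqueue proxy → queue [store, front, peer, proxy]
Visit store → queue [front, peer, proxy]
Visit front → queue [peer, proxy]
Visit peer → queue [proxy]
Visit proxy → queue []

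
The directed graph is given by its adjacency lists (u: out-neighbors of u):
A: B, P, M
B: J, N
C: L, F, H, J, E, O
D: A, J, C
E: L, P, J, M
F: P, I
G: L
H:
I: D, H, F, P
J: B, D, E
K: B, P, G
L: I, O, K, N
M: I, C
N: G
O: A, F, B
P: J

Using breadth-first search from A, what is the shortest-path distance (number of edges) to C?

2

Level 0: A
Level 1: B, M, P
Level 2: C, I, J, N
Level 3: D, E, F, G, H, L, O
Level 4: K
C first appears at level 2.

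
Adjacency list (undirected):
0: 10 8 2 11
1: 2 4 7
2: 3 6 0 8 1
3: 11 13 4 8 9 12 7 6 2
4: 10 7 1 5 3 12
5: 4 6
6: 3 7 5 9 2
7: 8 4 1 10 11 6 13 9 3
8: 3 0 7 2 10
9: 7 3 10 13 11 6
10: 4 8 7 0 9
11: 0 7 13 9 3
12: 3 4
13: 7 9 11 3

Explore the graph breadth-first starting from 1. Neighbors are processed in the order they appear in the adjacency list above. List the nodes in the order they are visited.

Visit 1; enqueue 2, 4, 7 → queue [2, 4, 7]
Visit 2; enqueue 3, 6, 0, 8 → queue [4, 7, 3, 6, 0, 8]
Visit 4; enqueue 10, 5, 12 → queue [7, 3, 6, 0, 8, 10, 5, 12]
Visit 7; enqueue 11, 13, 9 → queue [3, 6, 0, 8, 10, 5, 12, 11, 13, 9]
Visit 3 → queue [6, 0, 8, 10, 5, 12, 11, 13, 9]
Visit 6 → queue [0, 8, 10, 5, 12, 11, 13, 9]
Visit 0 → queue [8, 10, 5, 12, 11, 13, 9]
Visit 8 → queue [10, 5, 12, 11, 13, 9]
Visit 10 → queue [5, 12, 11, 13, 9]
Visit 5 → queue [12, 11, 13, 9]
Visit 12 → queue [11, 13, 9]
Visit 11 → queue [13, 9]
Visit 13 → queue [9]
Visit 9 → queue []

1 → 2 → 4 → 7 → 3 → 6 → 0 → 8 → 10 → 5 → 12 → 11 → 13 → 9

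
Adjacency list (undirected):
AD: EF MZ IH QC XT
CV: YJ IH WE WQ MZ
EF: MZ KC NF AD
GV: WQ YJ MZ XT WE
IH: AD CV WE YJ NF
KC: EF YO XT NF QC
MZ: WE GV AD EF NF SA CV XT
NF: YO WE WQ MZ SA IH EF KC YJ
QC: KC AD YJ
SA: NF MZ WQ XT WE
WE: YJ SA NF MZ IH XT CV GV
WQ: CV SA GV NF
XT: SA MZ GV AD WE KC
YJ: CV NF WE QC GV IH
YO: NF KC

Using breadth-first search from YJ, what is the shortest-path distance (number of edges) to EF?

Level 0: YJ
Level 1: CV, GV, IH, NF, QC, WE
Level 2: AD, EF, KC, MZ, SA, WQ, XT, YO
EF first appears at level 2.

2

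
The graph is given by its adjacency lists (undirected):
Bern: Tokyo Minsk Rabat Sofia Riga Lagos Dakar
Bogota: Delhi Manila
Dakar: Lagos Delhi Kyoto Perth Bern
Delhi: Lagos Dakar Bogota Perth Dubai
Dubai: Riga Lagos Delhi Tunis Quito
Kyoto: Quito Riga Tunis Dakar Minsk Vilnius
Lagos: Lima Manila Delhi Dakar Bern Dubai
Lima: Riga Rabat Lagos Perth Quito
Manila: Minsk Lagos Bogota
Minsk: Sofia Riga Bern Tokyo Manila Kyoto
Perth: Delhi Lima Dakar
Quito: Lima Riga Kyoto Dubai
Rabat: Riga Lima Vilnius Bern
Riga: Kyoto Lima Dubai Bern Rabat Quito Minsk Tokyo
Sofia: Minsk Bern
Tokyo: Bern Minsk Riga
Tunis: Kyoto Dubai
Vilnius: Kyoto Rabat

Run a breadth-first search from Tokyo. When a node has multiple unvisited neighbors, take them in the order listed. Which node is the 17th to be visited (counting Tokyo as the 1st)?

Bogota

Visit Tokyo; enqueue Bern, Minsk, Riga → queue [Bern, Minsk, Riga]
Visit Bern; enqueue Rabat, Sofia, Lagos, Dakar → queue [Minsk, Riga, Rabat, Sofia, Lagos, Dakar]
Visit Minsk; enqueue Manila, Kyoto → queue [Riga, Rabat, Sofia, Lagos, Dakar, Manila, Kyoto]
Visit Riga; enqueue Lima, Dubai, Quito → queue [Rabat, Sofia, Lagos, Dakar, Manila, Kyoto, Lima, Dubai, Quito]
Visit Rabat; enqueue Vilnius → queue [Sofia, Lagos, Dakar, Manila, Kyoto, Lima, Dubai, Quito, Vilnius]
Visit Sofia → queue [Lagos, Dakar, Manila, Kyoto, Lima, Dubai, Quito, Vilnius]
Visit Lagos; enqueue Delhi → queue [Dakar, Manila, Kyoto, Lima, Dubai, Quito, Vilnius, Delhi]
Visit Dakar; enqueue Perth → queue [Manila, Kyoto, Lima, Dubai, Quito, Vilnius, Delhi, Perth]
Visit Manila; enqueue Bogota → queue [Kyoto, Lima, Dubai, Quito, Vilnius, Delhi, Perth, Bogota]
Visit Kyoto; enqueue Tunis → queue [Lima, Dubai, Quito, Vilnius, Delhi, Perth, Bogota, Tunis]
Visit Lima → queue [Dubai, Quito, Vilnius, Delhi, Perth, Bogota, Tunis]
Visit Dubai → queue [Quito, Vilnius, Delhi, Perth, Bogota, Tunis]
Visit Quito → queue [Vilnius, Delhi, Perth, Bogota, Tunis]
Visit Vilnius → queue [Delhi, Perth, Bogota, Tunis]
Visit Delhi → queue [Perth, Bogota, Tunis]
Visit Perth → queue [Bogota, Tunis]
Visit Bogota → queue [Tunis]
Visit Tunis → queue []

Visit order: Tokyo, Bern, Minsk, Riga, Rabat, Sofia, Lagos, Dakar, Manila, Kyoto, Lima, Dubai, Quito, Vilnius, Delhi, Perth, Bogota, Tunis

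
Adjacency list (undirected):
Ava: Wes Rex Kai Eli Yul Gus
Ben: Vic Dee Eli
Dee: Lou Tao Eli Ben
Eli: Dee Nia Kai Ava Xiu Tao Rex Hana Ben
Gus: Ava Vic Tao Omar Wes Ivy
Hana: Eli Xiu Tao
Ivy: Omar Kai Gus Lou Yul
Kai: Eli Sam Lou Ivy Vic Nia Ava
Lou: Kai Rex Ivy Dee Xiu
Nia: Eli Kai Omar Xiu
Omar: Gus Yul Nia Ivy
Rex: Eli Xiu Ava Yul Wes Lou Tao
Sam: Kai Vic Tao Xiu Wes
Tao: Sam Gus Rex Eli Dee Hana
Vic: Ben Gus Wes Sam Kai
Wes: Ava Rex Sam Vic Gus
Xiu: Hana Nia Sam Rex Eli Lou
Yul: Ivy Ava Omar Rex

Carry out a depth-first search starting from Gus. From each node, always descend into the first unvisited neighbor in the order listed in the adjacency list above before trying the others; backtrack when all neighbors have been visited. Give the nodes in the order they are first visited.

Gus -> Ava -> Wes -> Rex -> Eli -> Dee -> Lou -> Kai -> Sam -> Vic -> Ben -> Tao -> Hana -> Xiu -> Nia -> Omar -> Yul -> Ivy

Visit Gus
Gus → Ava
Ava → Wes
Wes → Rex
Rex → Eli
Eli → Dee
Dee → Lou
Lou → Kai
Kai → Sam
Sam → Vic
Vic → Ben
Sam → Tao
Tao → Hana
Hana → Xiu
Xiu → Nia
Nia → Omar
Omar → Yul
Yul → Ivy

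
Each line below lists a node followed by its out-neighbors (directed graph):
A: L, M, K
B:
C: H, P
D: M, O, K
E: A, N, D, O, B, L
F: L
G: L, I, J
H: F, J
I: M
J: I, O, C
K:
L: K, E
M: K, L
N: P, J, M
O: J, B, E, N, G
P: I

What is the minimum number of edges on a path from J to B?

Level 0: J
Level 1: C, I, O
Level 2: B, E, G, H, M, N, P
Level 3: A, D, F, K, L
B first appears at level 2.

2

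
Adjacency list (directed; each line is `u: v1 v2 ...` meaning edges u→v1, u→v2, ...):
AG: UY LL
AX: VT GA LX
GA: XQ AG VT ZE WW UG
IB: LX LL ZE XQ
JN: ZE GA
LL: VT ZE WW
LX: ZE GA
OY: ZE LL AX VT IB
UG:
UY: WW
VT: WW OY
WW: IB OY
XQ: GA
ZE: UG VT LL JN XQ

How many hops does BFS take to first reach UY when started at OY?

Level 0: OY
Level 1: AX, IB, LL, VT, ZE
Level 2: GA, JN, LX, UG, WW, XQ
Level 3: AG
Level 4: UY
UY first appears at level 4.

4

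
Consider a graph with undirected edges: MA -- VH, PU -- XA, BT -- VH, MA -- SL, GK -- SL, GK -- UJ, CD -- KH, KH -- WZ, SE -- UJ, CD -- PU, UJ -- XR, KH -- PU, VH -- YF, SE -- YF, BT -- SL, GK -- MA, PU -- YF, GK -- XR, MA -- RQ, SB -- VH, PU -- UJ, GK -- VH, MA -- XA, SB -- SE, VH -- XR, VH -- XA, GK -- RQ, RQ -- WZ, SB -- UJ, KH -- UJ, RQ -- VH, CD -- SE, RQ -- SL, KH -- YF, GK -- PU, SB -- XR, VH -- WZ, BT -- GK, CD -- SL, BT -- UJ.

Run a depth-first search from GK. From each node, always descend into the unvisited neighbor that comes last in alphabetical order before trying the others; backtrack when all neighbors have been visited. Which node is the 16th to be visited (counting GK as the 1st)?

BT

Visit GK
GK → XR
XR → VH
VH → YF
YF → SE
SE → UJ
UJ → SB
UJ → PU
PU → XA
XA → MA
MA → SL
SL → RQ
RQ → WZ
WZ → KH
KH → CD
SL → BT

Visit order: GK, XR, VH, YF, SE, UJ, SB, PU, XA, MA, SL, RQ, WZ, KH, CD, BT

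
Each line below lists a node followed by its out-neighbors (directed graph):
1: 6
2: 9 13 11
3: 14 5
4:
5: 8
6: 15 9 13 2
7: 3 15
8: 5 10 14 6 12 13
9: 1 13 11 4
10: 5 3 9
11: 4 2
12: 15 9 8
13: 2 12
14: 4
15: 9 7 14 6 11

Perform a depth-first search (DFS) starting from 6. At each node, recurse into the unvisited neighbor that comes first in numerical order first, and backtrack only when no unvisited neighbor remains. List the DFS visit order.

6, 2, 9, 1, 4, 11, 13, 12, 8, 5, 10, 3, 14, 15, 7

Visit 6
6 → 2
2 → 9
9 → 1
9 → 4
9 → 11
9 → 13
13 → 12
12 → 8
8 → 5
8 → 10
10 → 3
3 → 14
12 → 15
15 → 7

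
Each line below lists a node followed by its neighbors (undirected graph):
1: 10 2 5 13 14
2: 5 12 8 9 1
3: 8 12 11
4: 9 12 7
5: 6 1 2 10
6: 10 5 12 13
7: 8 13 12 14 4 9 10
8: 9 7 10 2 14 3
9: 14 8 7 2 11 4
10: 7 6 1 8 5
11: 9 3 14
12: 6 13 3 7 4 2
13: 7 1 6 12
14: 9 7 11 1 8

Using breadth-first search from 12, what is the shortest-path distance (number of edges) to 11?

Level 0: 12
Level 1: 2, 3, 4, 6, 7, 13
Level 2: 1, 5, 8, 9, 10, 11, 14
11 first appears at level 2.

2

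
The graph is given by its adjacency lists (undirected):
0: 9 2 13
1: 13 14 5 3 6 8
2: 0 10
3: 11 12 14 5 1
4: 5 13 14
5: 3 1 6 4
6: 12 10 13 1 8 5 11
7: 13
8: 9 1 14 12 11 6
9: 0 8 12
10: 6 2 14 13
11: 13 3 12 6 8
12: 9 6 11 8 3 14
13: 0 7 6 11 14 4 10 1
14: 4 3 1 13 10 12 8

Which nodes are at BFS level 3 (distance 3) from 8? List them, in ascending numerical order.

2, 7

Level 0: 8
Level 1: 1, 6, 9, 11, 12, 14
Level 2: 0, 3, 4, 5, 10, 13
Level 3: 2, 7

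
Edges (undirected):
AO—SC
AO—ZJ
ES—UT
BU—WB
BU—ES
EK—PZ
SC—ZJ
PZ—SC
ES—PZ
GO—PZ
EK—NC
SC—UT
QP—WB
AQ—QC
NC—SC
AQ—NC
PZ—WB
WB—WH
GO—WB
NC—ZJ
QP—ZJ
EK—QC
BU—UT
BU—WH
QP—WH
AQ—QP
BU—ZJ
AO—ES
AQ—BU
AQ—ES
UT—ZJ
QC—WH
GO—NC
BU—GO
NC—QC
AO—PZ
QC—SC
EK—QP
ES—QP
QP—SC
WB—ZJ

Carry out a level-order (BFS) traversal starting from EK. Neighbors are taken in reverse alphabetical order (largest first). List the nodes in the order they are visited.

Visit EK; enqueue QP, QC, PZ, NC → queue [QP, QC, PZ, NC]
Visit QP; enqueue ZJ, WH, WB, SC, ES, AQ → queue [QC, PZ, NC, ZJ, WH, WB, SC, ES, AQ]
Visit QC → queue [PZ, NC, ZJ, WH, WB, SC, ES, AQ]
Visit PZ; enqueue GO, AO → queue [NC, ZJ, WH, WB, SC, ES, AQ, GO, AO]
Visit NC → queue [ZJ, WH, WB, SC, ES, AQ, GO, AO]
Visit ZJ; enqueue UT, BU → queue [WH, WB, SC, ES, AQ, GO, AO, UT, BU]
Visit WH → queue [WB, SC, ES, AQ, GO, AO, UT, BU]
Visit WB → queue [SC, ES, AQ, GO, AO, UT, BU]
Visit SC → queue [ES, AQ, GO, AO, UT, BU]
Visit ES → queue [AQ, GO, AO, UT, BU]
Visit AQ → queue [GO, AO, UT, BU]
Visit GO → queue [AO, UT, BU]
Visit AO → queue [UT, BU]
Visit UT → queue [BU]
Visit BU → queue []

EK, QP, QC, PZ, NC, ZJ, WH, WB, SC, ES, AQ, GO, AO, UT, BU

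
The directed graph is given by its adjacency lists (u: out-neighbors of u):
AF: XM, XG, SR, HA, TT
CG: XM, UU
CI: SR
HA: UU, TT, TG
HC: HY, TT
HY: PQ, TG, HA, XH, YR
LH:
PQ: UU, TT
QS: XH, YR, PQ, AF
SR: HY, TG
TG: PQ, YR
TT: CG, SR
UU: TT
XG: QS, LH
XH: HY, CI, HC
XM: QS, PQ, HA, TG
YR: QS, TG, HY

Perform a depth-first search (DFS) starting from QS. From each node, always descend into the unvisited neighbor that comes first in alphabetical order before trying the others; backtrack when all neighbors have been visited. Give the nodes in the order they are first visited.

Visit QS
QS → AF
AF → HA
HA → TG
TG → PQ
PQ → TT
TT → CG
CG → UU
CG → XM
TT → SR
SR → HY
HY → XH
XH → CI
XH → HC
HY → YR
AF → XG
XG → LH

QS → AF → HA → TG → PQ → TT → CG → UU → XM → SR → HY → XH → CI → HC → YR → XG → LH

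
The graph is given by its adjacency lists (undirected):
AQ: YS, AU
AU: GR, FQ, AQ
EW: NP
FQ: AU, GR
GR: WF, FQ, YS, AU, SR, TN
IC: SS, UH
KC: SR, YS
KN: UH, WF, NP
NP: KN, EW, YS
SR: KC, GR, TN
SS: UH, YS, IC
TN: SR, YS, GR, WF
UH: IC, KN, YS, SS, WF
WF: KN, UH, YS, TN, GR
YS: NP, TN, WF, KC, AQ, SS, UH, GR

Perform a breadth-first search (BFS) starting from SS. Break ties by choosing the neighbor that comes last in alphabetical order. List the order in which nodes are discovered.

Visit SS; enqueue YS, UH, IC → queue [YS, UH, IC]
Visit YS; enqueue WF, TN, NP, KC, GR, AQ → queue [UH, IC, WF, TN, NP, KC, GR, AQ]
Visit UH; enqueue KN → queue [IC, WF, TN, NP, KC, GR, AQ, KN]
Visit IC → queue [WF, TN, NP, KC, GR, AQ, KN]
Visit WF → queue [TN, NP, KC, GR, AQ, KN]
Visit TN; enqueue SR → queue [NP, KC, GR, AQ, KN, SR]
Visit NP; enqueue EW → queue [KC, GR, AQ, KN, SR, EW]
Visit KC → queue [GR, AQ, KN, SR, EW]
Visit GR; enqueue FQ, AU → queue [AQ, KN, SR, EW, FQ, AU]
Visit AQ → queue [KN, SR, EW, FQ, AU]
Visit KN → queue [SR, EW, FQ, AU]
Visit SR → queue [EW, FQ, AU]
Visit EW → queue [FQ, AU]
Visit FQ → queue [AU]
Visit AU → queue []

SS, YS, UH, IC, WF, TN, NP, KC, GR, AQ, KN, SR, EW, FQ, AU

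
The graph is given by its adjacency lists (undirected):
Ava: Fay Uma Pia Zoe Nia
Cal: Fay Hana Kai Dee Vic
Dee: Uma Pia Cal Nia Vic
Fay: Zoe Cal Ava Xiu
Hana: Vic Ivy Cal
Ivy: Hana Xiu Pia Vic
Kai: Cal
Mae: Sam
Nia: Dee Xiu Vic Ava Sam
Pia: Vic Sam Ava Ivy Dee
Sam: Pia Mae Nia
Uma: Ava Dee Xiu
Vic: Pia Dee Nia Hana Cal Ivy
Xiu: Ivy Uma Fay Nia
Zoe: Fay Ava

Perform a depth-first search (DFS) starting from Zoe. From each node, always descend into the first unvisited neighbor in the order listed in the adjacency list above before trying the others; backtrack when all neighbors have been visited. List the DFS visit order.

Zoe, Fay, Cal, Hana, Vic, Pia, Sam, Mae, Nia, Dee, Uma, Ava, Xiu, Ivy, Kai

Visit Zoe
Zoe → Fay
Fay → Cal
Cal → Hana
Hana → Vic
Vic → Pia
Pia → Sam
Sam → Mae
Sam → Nia
Nia → Dee
Dee → Uma
Uma → Ava
Uma → Xiu
Xiu → Ivy
Cal → Kai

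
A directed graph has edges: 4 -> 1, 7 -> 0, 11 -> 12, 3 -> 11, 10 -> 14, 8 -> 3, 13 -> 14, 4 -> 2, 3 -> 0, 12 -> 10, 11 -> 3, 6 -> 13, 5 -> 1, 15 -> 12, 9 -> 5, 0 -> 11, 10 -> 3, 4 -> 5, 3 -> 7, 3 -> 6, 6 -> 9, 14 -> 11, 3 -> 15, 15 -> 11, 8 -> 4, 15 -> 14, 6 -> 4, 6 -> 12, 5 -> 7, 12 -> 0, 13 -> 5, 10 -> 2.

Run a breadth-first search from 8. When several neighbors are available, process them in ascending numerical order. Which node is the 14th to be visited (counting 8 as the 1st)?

Visit 8; enqueue 3, 4 → queue [3, 4]
Visit 3; enqueue 0, 6, 7, 11, 15 → queue [4, 0, 6, 7, 11, 15]
Visit 4; enqueue 1, 2, 5 → queue [0, 6, 7, 11, 15, 1, 2, 5]
Visit 0 → queue [6, 7, 11, 15, 1, 2, 5]
Visit 6; enqueue 9, 12, 13 → queue [7, 11, 15, 1, 2, 5, 9, 12, 13]
Visit 7 → queue [11, 15, 1, 2, 5, 9, 12, 13]
Visit 11 → queue [15, 1, 2, 5, 9, 12, 13]
Visit 15; enqueue 14 → queue [1, 2, 5, 9, 12, 13, 14]
Visit 1 → queue [2, 5, 9, 12, 13, 14]
Visit 2 → queue [5, 9, 12, 13, 14]
Visit 5 → queue [9, 12, 13, 14]
Visit 9 → queue [12, 13, 14]
Visit 12; enqueue 10 → queue [13, 14, 10]
Visit 13 → queue [14, 10]
Visit 14 → queue [10]
Visit 10 → queue []

Visit order: 8, 3, 4, 0, 6, 7, 11, 15, 1, 2, 5, 9, 12, 13, 14, 10

13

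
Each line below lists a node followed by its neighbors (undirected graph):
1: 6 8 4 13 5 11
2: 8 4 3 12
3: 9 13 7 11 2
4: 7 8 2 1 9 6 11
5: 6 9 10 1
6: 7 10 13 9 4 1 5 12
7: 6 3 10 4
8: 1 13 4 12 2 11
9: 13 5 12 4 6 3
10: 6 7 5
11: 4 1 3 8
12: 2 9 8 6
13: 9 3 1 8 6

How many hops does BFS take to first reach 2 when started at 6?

2

Level 0: 6
Level 1: 1, 4, 5, 7, 9, 10, 12, 13
Level 2: 2, 3, 8, 11
2 first appears at level 2.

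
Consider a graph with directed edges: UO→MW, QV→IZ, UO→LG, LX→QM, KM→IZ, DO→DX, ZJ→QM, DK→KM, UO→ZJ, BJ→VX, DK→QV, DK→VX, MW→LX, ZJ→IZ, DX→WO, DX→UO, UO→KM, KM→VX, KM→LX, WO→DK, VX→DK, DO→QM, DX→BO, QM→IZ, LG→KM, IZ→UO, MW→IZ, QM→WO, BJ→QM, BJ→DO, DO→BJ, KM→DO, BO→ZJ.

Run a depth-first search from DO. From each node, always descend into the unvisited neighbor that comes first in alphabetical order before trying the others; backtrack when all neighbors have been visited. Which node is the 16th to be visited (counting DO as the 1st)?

BO

Visit DO
DO → BJ
BJ → QM
QM → IZ
IZ → UO
UO → KM
KM → LX
KM → VX
VX → DK
DK → QV
UO → LG
UO → MW
UO → ZJ
QM → WO
DO → DX
DX → BO

Visit order: DO, BJ, QM, IZ, UO, KM, LX, VX, DK, QV, LG, MW, ZJ, WO, DX, BO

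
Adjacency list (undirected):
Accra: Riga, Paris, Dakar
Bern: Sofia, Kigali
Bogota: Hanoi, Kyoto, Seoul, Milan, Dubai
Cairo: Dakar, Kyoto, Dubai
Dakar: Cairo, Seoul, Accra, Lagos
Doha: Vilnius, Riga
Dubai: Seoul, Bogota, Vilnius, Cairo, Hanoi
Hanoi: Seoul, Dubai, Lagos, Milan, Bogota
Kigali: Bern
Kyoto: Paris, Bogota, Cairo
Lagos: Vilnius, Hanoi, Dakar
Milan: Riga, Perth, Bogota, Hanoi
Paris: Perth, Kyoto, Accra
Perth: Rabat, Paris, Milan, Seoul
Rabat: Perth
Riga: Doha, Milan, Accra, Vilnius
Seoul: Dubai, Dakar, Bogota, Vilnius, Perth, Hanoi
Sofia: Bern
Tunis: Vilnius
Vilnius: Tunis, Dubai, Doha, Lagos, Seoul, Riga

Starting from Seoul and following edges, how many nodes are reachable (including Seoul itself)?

BFS from Seoul visits: Seoul, Dubai, Dakar, Bogota, Vilnius, Perth, Hanoi, Cairo, Accra, Lagos, Kyoto, Milan, Tunis, Doha, Riga, Rabat, Paris
Reachable nodes: 17 of 20 total.

17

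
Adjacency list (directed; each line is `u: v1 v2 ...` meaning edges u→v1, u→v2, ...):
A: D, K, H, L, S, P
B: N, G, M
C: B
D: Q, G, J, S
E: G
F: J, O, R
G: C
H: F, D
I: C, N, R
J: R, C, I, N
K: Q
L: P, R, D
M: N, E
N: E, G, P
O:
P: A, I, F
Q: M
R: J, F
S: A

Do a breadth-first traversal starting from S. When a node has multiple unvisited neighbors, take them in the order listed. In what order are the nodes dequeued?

S A D K H L P Q G J F R I M C N O E B

Visit S; enqueue A → queue [A]
Visit A; enqueue D, K, H, L, P → queue [D, K, H, L, P]
Visit D; enqueue Q, G, J → queue [K, H, L, P, Q, G, J]
Visit K → queue [H, L, P, Q, G, J]
Visit H; enqueue F → queue [L, P, Q, G, J, F]
Visit L; enqueue R → queue [P, Q, G, J, F, R]
Visit P; enqueue I → queue [Q, G, J, F, R, I]
Visit Q; enqueue M → queue [G, J, F, R, I, M]
Visit G; enqueue C → queue [J, F, R, I, M, C]
Visit J; enqueue N → queue [F, R, I, M, C, N]
Visit F; enqueue O → queue [R, I, M, C, N, O]
Visit R → queue [I, M, C, N, O]
Visit I → queue [M, C, N, O]
Visit M; enqueue E → queue [C, N, O, E]
Visit C; enqueue B → queue [N, O, E, B]
Visit N → queue [O, E, B]
Visit O → queue [E, B]
Visit E → queue [B]
Visit B → queue []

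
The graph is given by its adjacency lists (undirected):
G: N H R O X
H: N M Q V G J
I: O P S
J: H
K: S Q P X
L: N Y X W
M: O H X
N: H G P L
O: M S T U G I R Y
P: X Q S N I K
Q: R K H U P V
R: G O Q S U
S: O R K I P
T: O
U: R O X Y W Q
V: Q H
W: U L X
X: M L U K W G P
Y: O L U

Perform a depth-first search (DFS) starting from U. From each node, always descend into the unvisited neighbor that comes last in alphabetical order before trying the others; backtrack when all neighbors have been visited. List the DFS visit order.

Visit U
U → Y
Y → O
O → T
O → S
S → R
R → Q
Q → V
V → H
H → N
N → P
P → X
X → W
W → L
X → M
X → K
X → G
P → I
H → J

U, Y, O, T, S, R, Q, V, H, N, P, X, W, L, M, K, G, I, J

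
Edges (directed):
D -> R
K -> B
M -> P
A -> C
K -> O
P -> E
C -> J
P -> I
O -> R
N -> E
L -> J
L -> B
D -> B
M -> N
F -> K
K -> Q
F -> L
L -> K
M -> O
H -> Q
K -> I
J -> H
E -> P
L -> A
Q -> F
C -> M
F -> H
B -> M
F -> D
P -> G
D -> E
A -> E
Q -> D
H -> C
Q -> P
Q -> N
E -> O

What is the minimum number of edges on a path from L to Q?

2

Level 0: L
Level 1: A, B, J, K
Level 2: C, E, H, I, M, O, Q
Level 3: D, F, N, P, R
Level 4: G
Q first appears at level 2.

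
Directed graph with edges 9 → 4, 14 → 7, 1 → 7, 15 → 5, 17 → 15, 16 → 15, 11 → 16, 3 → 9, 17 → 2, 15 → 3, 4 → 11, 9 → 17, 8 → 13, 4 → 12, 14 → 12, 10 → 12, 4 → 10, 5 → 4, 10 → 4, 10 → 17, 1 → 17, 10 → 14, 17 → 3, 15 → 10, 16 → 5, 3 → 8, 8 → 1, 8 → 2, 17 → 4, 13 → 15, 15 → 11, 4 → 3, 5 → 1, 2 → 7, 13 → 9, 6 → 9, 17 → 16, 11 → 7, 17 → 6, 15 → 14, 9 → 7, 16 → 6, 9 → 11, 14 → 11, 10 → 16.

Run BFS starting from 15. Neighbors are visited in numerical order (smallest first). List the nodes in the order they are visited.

Visit 15; enqueue 3, 5, 10, 11, 14 → queue [3, 5, 10, 11, 14]
Visit 3; enqueue 8, 9 → queue [5, 10, 11, 14, 8, 9]
Visit 5; enqueue 1, 4 → queue [10, 11, 14, 8, 9, 1, 4]
Visit 10; enqueue 12, 16, 17 → queue [11, 14, 8, 9, 1, 4, 12, 16, 17]
Visit 11; enqueue 7 → queue [14, 8, 9, 1, 4, 12, 16, 17, 7]
Visit 14 → queue [8, 9, 1, 4, 12, 16, 17, 7]
Visit 8; enqueue 2, 13 → queue [9, 1, 4, 12, 16, 17, 7, 2, 13]
Visit 9 → queue [1, 4, 12, 16, 17, 7, 2, 13]
Visit 1 → queue [4, 12, 16, 17, 7, 2, 13]
Visit 4 → queue [12, 16, 17, 7, 2, 13]
Visit 12 → queue [16, 17, 7, 2, 13]
Visit 16; enqueue 6 → queue [17, 7, 2, 13, 6]
Visit 17 → queue [7, 2, 13, 6]
Visit 7 → queue [2, 13, 6]
Visit 2 → queue [13, 6]
Visit 13 → queue [6]
Visit 6 → queue []

15 3 5 10 11 14 8 9 1 4 12 16 17 7 2 13 6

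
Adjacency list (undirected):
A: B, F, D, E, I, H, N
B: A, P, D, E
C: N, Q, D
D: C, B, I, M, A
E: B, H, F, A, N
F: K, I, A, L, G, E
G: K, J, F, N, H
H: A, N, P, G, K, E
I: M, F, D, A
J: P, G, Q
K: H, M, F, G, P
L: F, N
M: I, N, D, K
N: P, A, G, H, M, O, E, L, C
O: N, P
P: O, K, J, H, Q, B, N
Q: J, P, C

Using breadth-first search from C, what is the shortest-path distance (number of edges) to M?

2

Level 0: C
Level 1: D, N, Q
Level 2: A, B, E, G, H, I, J, L, M, O, P
Level 3: F, K
M first appears at level 2.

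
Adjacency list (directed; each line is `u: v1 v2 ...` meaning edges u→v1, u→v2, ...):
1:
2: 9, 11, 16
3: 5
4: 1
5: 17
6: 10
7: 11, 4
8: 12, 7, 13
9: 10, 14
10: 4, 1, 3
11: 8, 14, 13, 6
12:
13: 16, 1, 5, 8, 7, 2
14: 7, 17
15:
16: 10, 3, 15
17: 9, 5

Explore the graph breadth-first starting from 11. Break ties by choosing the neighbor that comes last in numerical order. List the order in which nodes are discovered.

Visit 11; enqueue 14, 13, 8, 6 → queue [14, 13, 8, 6]
Visit 14; enqueue 17, 7 → queue [13, 8, 6, 17, 7]
Visit 13; enqueue 16, 5, 2, 1 → queue [8, 6, 17, 7, 16, 5, 2, 1]
Visit 8; enqueue 12 → queue [6, 17, 7, 16, 5, 2, 1, 12]
Visit 6; enqueue 10 → queue [17, 7, 16, 5, 2, 1, 12, 10]
Visit 17; enqueue 9 → queue [7, 16, 5, 2, 1, 12, 10, 9]
Visit 7; enqueue 4 → queue [16, 5, 2, 1, 12, 10, 9, 4]
Visit 16; enqueue 15, 3 → queue [5, 2, 1, 12, 10, 9, 4, 15, 3]
Visit 5 → queue [2, 1, 12, 10, 9, 4, 15, 3]
Visit 2 → queue [1, 12, 10, 9, 4, 15, 3]
Visit 1 → queue [12, 10, 9, 4, 15, 3]
Visit 12 → queue [10, 9, 4, 15, 3]
Visit 10 → queue [9, 4, 15, 3]
Visit 9 → queue [4, 15, 3]
Visit 4 → queue [15, 3]
Visit 15 → queue [3]
Visit 3 → queue []

11 14 13 8 6 17 7 16 5 2 1 12 10 9 4 15 3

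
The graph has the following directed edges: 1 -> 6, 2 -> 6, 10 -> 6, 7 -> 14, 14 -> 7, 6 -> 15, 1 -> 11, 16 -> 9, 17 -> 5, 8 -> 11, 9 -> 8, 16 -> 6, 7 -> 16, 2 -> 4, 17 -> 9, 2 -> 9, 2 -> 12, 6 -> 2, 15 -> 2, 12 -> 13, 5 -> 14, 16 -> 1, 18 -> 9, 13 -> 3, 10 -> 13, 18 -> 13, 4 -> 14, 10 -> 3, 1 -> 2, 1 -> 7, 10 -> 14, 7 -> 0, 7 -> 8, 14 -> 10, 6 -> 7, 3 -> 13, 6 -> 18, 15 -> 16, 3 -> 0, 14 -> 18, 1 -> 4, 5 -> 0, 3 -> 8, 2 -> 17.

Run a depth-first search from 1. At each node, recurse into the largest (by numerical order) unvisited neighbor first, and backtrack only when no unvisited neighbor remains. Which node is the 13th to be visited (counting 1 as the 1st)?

Visit 1
1 → 11
1 → 7
7 → 16
16 → 9
9 → 8
16 → 6
6 → 18
18 → 13
13 → 3
3 → 0
6 → 15
15 → 2
2 → 17
17 → 5
5 → 14
14 → 10
2 → 12
2 → 4

Visit order: 1, 11, 7, 16, 9, 8, 6, 18, 13, 3, 0, 15, 2, 17, 5, 14, 10, 12, 4

2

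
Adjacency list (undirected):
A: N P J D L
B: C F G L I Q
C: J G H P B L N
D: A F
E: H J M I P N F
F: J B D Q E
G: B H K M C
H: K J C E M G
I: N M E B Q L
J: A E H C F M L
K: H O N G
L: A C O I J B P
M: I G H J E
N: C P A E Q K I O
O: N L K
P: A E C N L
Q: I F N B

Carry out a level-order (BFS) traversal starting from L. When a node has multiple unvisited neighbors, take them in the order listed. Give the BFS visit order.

Visit L; enqueue A, C, O, I, J, B, P → queue [A, C, O, I, J, B, P]
Visit A; enqueue N, D → queue [C, O, I, J, B, P, N, D]
Visit C; enqueue G, H → queue [O, I, J, B, P, N, D, G, H]
Visit O; enqueue K → queue [I, J, B, P, N, D, G, H, K]
Visit I; enqueue M, E, Q → queue [J, B, P, N, D, G, H, K, M, E, Q]
Visit J; enqueue F → queue [B, P, N, D, G, H, K, M, E, Q, F]
Visit B → queue [P, N, D, G, H, K, M, E, Q, F]
Visit P → queue [N, D, G, H, K, M, E, Q, F]
Visit N → queue [D, G, H, K, M, E, Q, F]
Visit D → queue [G, H, K, M, E, Q, F]
Visit G → queue [H, K, M, E, Q, F]
Visit H → queue [K, M, E, Q, F]
Visit K → queue [M, E, Q, F]
Visit M → queue [E, Q, F]
Visit E → queue [Q, F]
Visit Q → queue [F]
Visit F → queue []

L → A → C → O → I → J → B → P → N → D → G → H → K → M → E → Q → F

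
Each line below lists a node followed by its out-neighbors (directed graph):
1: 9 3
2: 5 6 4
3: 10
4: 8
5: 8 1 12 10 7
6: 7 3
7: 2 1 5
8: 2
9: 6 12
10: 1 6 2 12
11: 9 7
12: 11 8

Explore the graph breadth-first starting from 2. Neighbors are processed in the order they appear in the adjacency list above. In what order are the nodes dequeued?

2 5 6 4 8 1 12 10 7 3 9 11

Visit 2; enqueue 5, 6, 4 → queue [5, 6, 4]
Visit 5; enqueue 8, 1, 12, 10, 7 → queue [6, 4, 8, 1, 12, 10, 7]
Visit 6; enqueue 3 → queue [4, 8, 1, 12, 10, 7, 3]
Visit 4 → queue [8, 1, 12, 10, 7, 3]
Visit 8 → queue [1, 12, 10, 7, 3]
Visit 1; enqueue 9 → queue [12, 10, 7, 3, 9]
Visit 12; enqueue 11 → queue [10, 7, 3, 9, 11]
Visit 10 → queue [7, 3, 9, 11]
Visit 7 → queue [3, 9, 11]
Visit 3 → queue [9, 11]
Visit 9 → queue [11]
Visit 11 → queue []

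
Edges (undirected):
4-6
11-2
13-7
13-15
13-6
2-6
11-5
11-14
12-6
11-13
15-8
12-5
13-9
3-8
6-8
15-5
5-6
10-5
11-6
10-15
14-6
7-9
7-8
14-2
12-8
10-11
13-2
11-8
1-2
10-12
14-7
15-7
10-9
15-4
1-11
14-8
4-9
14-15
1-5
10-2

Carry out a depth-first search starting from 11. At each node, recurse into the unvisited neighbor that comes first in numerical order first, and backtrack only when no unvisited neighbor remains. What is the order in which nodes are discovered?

11, 1, 2, 6, 4, 9, 7, 8, 3, 12, 5, 10, 15, 13, 14

Visit 11
11 → 1
1 → 2
2 → 6
6 → 4
4 → 9
9 → 7
7 → 8
8 → 3
8 → 12
12 → 5
5 → 10
10 → 15
15 → 13
15 → 14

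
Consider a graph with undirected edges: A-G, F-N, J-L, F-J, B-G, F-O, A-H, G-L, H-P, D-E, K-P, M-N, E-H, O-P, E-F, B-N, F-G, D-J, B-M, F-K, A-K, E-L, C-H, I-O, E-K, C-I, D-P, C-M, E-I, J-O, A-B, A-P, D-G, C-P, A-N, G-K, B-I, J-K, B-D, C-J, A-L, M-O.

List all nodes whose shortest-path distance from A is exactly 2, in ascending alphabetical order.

C, D, E, F, I, J, M, O

Level 0: A
Level 1: B, G, H, K, L, N, P
Level 2: C, D, E, F, I, J, M, O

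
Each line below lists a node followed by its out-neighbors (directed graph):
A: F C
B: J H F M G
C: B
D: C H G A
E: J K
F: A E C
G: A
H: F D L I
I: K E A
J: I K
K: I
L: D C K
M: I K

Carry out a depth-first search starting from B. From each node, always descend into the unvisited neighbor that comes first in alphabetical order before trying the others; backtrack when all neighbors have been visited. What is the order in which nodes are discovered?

Visit B
B → F
F → A
A → C
F → E
E → J
J → I
I → K
B → G
B → H
H → D
H → L
B → M

B -> F -> A -> C -> E -> J -> I -> K -> G -> H -> D -> L -> M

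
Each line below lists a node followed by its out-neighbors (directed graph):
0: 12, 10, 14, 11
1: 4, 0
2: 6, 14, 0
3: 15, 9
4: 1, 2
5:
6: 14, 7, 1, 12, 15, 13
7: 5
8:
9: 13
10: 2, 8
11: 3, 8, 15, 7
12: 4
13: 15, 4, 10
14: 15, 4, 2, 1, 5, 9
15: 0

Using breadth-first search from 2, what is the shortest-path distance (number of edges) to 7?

2

Level 0: 2
Level 1: 0, 6, 14
Level 2: 1, 4, 5, 7, 9, 10, 11, 12, 13, 15
Level 3: 3, 8
7 first appears at level 2.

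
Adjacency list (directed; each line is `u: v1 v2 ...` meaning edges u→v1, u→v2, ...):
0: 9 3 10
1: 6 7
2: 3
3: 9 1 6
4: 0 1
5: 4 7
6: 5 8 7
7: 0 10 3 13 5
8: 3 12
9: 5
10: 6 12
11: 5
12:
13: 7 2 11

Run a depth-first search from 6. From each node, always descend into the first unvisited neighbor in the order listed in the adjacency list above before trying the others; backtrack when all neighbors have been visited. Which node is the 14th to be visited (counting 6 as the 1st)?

8

Visit 6
6 → 5
5 → 4
4 → 0
0 → 9
0 → 3
3 → 1
1 → 7
7 → 10
10 → 12
7 → 13
13 → 2
13 → 11
6 → 8

Visit order: 6, 5, 4, 0, 9, 3, 1, 7, 10, 12, 13, 2, 11, 8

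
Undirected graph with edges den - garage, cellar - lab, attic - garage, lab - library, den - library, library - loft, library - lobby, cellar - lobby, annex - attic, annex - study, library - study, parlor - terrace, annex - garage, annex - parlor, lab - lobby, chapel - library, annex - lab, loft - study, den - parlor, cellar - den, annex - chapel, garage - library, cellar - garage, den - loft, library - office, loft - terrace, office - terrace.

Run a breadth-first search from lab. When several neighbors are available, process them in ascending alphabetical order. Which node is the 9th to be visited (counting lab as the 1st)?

parlor

Visit lab; enqueue annex, cellar, library, lobby → queue [annex, cellar, library, lobby]
Visit annex; enqueue attic, chapel, garage, parlor, study → queue [cellar, library, lobby, attic, chapel, garage, parlor, study]
Visit cellar; enqueue den → queue [library, lobby, attic, chapel, garage, parlor, study, den]
Visit library; enqueue loft, office → queue [lobby, attic, chapel, garage, parlor, study, den, loft, office]
Visit lobby → queue [attic, chapel, garage, parlor, study, den, loft, office]
Visit attic → queue [chapel, garage, parlor, study, den, loft, office]
Visit chapel → queue [garage, parlor, study, den, loft, office]
Visit garage → queue [parlor, study, den, loft, office]
Visit parlor; enqueue terrace → queue [study, den, loft, office, terrace]
Visit study → queue [den, loft, office, terrace]
Visit den → queue [loft, office, terrace]
Visit loft → queue [office, terrace]
Visit office → queue [terrace]
Visit terrace → queue []

Visit order: lab, annex, cellar, library, lobby, attic, chapel, garage, parlor, study, den, loft, office, terrace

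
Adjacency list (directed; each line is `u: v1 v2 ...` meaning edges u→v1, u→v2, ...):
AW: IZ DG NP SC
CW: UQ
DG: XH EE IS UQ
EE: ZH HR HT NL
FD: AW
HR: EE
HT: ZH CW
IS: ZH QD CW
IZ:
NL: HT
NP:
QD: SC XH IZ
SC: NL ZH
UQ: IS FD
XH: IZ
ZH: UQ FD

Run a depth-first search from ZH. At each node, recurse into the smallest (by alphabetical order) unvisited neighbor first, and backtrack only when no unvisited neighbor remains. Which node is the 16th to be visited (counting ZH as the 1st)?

NP

Visit ZH
ZH → FD
FD → AW
AW → DG
DG → EE
EE → HR
EE → HT
HT → CW
CW → UQ
UQ → IS
IS → QD
QD → IZ
QD → SC
SC → NL
QD → XH
AW → NP

Visit order: ZH, FD, AW, DG, EE, HR, HT, CW, UQ, IS, QD, IZ, SC, NL, XH, NP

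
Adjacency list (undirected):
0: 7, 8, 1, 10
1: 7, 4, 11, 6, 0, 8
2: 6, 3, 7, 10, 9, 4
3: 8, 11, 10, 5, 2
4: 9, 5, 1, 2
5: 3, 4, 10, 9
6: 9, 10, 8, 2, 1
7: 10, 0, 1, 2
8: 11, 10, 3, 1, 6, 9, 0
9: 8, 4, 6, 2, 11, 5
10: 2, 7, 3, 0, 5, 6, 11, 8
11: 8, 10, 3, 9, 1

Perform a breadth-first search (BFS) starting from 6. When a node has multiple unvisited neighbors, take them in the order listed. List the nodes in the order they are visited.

Visit 6; enqueue 9, 10, 8, 2, 1 → queue [9, 10, 8, 2, 1]
Visit 9; enqueue 4, 11, 5 → queue [10, 8, 2, 1, 4, 11, 5]
Visit 10; enqueue 7, 3, 0 → queue [8, 2, 1, 4, 11, 5, 7, 3, 0]
Visit 8 → queue [2, 1, 4, 11, 5, 7, 3, 0]
Visit 2 → queue [1, 4, 11, 5, 7, 3, 0]
Visit 1 → queue [4, 11, 5, 7, 3, 0]
Visit 4 → queue [11, 5, 7, 3, 0]
Visit 11 → queue [5, 7, 3, 0]
Visit 5 → queue [7, 3, 0]
Visit 7 → queue [3, 0]
Visit 3 → queue [0]
Visit 0 → queue []

6, 9, 10, 8, 2, 1, 4, 11, 5, 7, 3, 0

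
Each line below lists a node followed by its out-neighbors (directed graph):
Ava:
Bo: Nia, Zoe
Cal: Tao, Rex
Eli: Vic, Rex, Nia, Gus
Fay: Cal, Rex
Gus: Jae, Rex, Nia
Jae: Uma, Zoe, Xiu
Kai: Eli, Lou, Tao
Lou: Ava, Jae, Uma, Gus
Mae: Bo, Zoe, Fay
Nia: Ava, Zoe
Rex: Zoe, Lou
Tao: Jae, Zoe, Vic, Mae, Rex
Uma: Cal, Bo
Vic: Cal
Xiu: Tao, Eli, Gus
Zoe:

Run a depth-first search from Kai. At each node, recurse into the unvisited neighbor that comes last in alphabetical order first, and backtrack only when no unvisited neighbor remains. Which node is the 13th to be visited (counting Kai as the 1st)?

Xiu

Visit Kai
Kai → Tao
Tao → Zoe
Tao → Vic
Vic → Cal
Cal → Rex
Rex → Lou
Lou → Uma
Uma → Bo
Bo → Nia
Nia → Ava
Lou → Jae
Jae → Xiu
Xiu → Gus
Xiu → Eli
Tao → Mae
Mae → Fay

Visit order: Kai, Tao, Zoe, Vic, Cal, Rex, Lou, Uma, Bo, Nia, Ava, Jae, Xiu, Gus, Eli, Mae, Fay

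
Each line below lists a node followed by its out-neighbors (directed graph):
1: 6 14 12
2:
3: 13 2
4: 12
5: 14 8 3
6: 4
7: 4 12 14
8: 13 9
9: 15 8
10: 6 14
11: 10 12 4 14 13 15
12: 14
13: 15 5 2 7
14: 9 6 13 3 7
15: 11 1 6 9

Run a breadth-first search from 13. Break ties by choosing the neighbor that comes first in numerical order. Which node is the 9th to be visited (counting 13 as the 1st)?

Visit 13; enqueue 2, 5, 7, 15 → queue [2, 5, 7, 15]
Visit 2 → queue [5, 7, 15]
Visit 5; enqueue 3, 8, 14 → queue [7, 15, 3, 8, 14]
Visit 7; enqueue 4, 12 → queue [15, 3, 8, 14, 4, 12]
Visit 15; enqueue 1, 6, 9, 11 → queue [3, 8, 14, 4, 12, 1, 6, 9, 11]
Visit 3 → queue [8, 14, 4, 12, 1, 6, 9, 11]
Visit 8 → queue [14, 4, 12, 1, 6, 9, 11]
Visit 14 → queue [4, 12, 1, 6, 9, 11]
Visit 4 → queue [12, 1, 6, 9, 11]
Visit 12 → queue [1, 6, 9, 11]
Visit 1 → queue [6, 9, 11]
Visit 6 → queue [9, 11]
Visit 9 → queue [11]
Visit 11; enqueue 10 → queue [10]
Visit 10 → queue []

Visit order: 13, 2, 5, 7, 15, 3, 8, 14, 4, 12, 1, 6, 9, 11, 10

4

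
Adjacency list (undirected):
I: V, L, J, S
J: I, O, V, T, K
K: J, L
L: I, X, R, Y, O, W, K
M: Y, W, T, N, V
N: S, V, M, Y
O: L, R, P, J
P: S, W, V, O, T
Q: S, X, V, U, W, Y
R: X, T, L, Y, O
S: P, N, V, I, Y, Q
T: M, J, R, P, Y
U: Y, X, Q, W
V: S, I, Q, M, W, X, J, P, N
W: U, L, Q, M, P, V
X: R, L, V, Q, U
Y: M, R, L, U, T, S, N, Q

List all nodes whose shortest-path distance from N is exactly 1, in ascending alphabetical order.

M, S, V, Y

Level 0: N
Level 1: M, S, V, Y
Level 2: I, J, L, P, Q, R, T, U, W, X
Level 3: K, O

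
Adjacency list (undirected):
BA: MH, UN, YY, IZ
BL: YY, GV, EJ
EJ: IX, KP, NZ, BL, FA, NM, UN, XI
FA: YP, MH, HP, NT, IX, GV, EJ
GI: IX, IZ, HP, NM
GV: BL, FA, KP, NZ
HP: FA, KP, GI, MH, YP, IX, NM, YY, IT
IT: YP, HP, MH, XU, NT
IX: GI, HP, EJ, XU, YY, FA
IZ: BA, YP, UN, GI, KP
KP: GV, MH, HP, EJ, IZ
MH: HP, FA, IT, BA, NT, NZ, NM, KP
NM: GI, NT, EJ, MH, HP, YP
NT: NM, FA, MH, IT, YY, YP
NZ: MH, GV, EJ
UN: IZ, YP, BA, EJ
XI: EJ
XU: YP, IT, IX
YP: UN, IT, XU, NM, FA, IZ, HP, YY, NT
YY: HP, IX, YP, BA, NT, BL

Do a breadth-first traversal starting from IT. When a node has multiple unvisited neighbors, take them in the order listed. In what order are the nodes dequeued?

IT → YP → HP → MH → XU → NT → UN → NM → FA → IZ → YY → KP → GI → IX → BA → NZ → EJ → GV → BL → XI

Visit IT; enqueue YP, HP, MH, XU, NT → queue [YP, HP, MH, XU, NT]
Visit YP; enqueue UN, NM, FA, IZ, YY → queue [HP, MH, XU, NT, UN, NM, FA, IZ, YY]
Visit HP; enqueue KP, GI, IX → queue [MH, XU, NT, UN, NM, FA, IZ, YY, KP, GI, IX]
Visit MH; enqueue BA, NZ → queue [XU, NT, UN, NM, FA, IZ, YY, KP, GI, IX, BA, NZ]
Visit XU → queue [NT, UN, NM, FA, IZ, YY, KP, GI, IX, BA, NZ]
Visit NT → queue [UN, NM, FA, IZ, YY, KP, GI, IX, BA, NZ]
Visit UN; enqueue EJ → queue [NM, FA, IZ, YY, KP, GI, IX, BA, NZ, EJ]
Visit NM → queue [FA, IZ, YY, KP, GI, IX, BA, NZ, EJ]
Visit FA; enqueue GV → queue [IZ, YY, KP, GI, IX, BA, NZ, EJ, GV]
Visit IZ → queue [YY, KP, GI, IX, BA, NZ, EJ, GV]
Visit YY; enqueue BL → queue [KP, GI, IX, BA, NZ, EJ, GV, BL]
Visit KP → queue [GI, IX, BA, NZ, EJ, GV, BL]
Visit GI → queue [IX, BA, NZ, EJ, GV, BL]
Visit IX → queue [BA, NZ, EJ, GV, BL]
Visit BA → queue [NZ, EJ, GV, BL]
Visit NZ → queue [EJ, GV, BL]
Visit EJ; enqueue XI → queue [GV, BL, XI]
Visit GV → queue [BL, XI]
Visit BL → queue [XI]
Visit XI → queue []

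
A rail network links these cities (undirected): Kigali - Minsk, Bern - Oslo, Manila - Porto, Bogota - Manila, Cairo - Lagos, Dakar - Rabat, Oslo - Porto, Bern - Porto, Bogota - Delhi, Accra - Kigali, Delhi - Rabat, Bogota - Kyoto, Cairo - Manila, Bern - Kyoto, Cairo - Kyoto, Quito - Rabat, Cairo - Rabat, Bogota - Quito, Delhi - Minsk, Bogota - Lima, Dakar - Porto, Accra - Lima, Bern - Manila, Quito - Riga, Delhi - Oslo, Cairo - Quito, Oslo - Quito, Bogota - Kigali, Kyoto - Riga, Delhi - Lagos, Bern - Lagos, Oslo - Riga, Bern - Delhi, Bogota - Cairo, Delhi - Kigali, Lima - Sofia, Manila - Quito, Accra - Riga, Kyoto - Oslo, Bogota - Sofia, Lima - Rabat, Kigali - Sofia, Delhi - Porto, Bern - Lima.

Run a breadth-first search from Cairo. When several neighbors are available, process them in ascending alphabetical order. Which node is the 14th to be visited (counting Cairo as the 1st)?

Visit Cairo; enqueue Bogota, Kyoto, Lagos, Manila, Quito, Rabat → queue [Bogota, Kyoto, Lagos, Manila, Quito, Rabat]
Visit Bogota; enqueue Delhi, Kigali, Lima, Sofia → queue [Kyoto, Lagos, Manila, Quito, Rabat, Delhi, Kigali, Lima, Sofia]
Visit Kyoto; enqueue Bern, Oslo, Riga → queue [Lagos, Manila, Quito, Rabat, Delhi, Kigali, Lima, Sofia, Bern, Oslo, Riga]
Visit Lagos → queue [Manila, Quito, Rabat, Delhi, Kigali, Lima, Sofia, Bern, Oslo, Riga]
Visit Manila; enqueue Porto → queue [Quito, Rabat, Delhi, Kigali, Lima, Sofia, Bern, Oslo, Riga, Porto]
Visit Quito → queue [Rabat, Delhi, Kigali, Lima, Sofia, Bern, Oslo, Riga, Porto]
Visit Rabat; enqueue Dakar → queue [Delhi, Kigali, Lima, Sofia, Bern, Oslo, Riga, Porto, Dakar]
Visit Delhi; enqueue Minsk → queue [Kigali, Lima, Sofia, Bern, Oslo, Riga, Porto, Dakar, Minsk]
Visit Kigali; enqueue Accra → queue [Lima, Sofia, Bern, Oslo, Riga, Porto, Dakar, Minsk, Accra]
Visit Lima → queue [Sofia, Bern, Oslo, Riga, Porto, Dakar, Minsk, Accra]
Visit Sofia → queue [Bern, Oslo, Riga, Porto, Dakar, Minsk, Accra]
Visit Bern → queue [Oslo, Riga, Porto, Dakar, Minsk, Accra]
Visit Oslo → queue [Riga, Porto, Dakar, Minsk, Accra]
Visit Riga → queue [Porto, Dakar, Minsk, Accra]
Visit Porto → queue [Dakar, Minsk, Accra]
Visit Dakar → queue [Minsk, Accra]
Visit Minsk → queue [Accra]
Visit Accra → queue []

Visit order: Cairo, Bogota, Kyoto, Lagos, Manila, Quito, Rabat, Delhi, Kigali, Lima, Sofia, Bern, Oslo, Riga, Porto, Dakar, Minsk, Accra

Riga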